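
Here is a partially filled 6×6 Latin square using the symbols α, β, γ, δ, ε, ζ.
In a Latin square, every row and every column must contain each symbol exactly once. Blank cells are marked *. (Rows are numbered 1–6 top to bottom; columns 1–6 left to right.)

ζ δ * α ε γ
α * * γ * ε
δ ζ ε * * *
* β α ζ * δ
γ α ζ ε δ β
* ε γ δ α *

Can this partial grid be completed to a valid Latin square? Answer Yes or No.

Row 2, column 2: row 2 together with column 2 already contain {α, β, γ, δ, ε, ζ} — every symbol — so nothing can go there. The grid has no valid completion.

No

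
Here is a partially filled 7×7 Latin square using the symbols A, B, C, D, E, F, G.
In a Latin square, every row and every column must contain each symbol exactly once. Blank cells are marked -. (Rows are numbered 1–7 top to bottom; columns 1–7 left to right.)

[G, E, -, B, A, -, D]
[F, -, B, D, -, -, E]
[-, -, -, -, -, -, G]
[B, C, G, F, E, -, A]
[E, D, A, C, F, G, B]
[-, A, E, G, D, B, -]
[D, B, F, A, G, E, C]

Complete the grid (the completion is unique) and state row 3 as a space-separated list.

Row 3, column 2: row 3 has {G} and column 2 has {A, B, C, D, E}, leaving only F.
Row 3, column 4: row 3 has {F, G} and column 4 has {A, B, C, D, F, G}, leaving only E.
Row 1, column 3: row 1 has {A, B, D, E, G} and column 3 has {A, B, E, F, G}, leaving only C.
Row 3, column 3: row 3 has {E, F, G} and column 3 has {A, B, C, E, F, G}, leaving only D.
Row 1, column 6: row 1 has {A, B, C, D, E, G} and column 6 has {B, E, G}, leaving only F.
Row 2, column 2: row 2 has {B, D, E, F} and column 2 has {A, B, C, D, E, F}, leaving only G.
Row 2, column 5: row 2 has {B, D, E, F, G} and column 5 has {A, D, E, F, G}, leaving only C.
Row 3, column 5: row 3 has {D, E, F, G} and column 5 has {A, C, D, E, F, G}, leaving only B.
Row 2, column 6: row 2 has {B, C, D, E, F, G} and column 6 has {B, E, F, G}, leaving only A.
Row 3, column 6: row 3 has {B, D, E, F, G} and column 6 has {A, B, E, F, G}, leaving only C.
Row 3, column 1: row 3 has {B, C, D, E, F, G} and column 1 has {B, D, E, F, G}, leaving only A.
So row 3 reads: A F D E B C G.

A F D E B C G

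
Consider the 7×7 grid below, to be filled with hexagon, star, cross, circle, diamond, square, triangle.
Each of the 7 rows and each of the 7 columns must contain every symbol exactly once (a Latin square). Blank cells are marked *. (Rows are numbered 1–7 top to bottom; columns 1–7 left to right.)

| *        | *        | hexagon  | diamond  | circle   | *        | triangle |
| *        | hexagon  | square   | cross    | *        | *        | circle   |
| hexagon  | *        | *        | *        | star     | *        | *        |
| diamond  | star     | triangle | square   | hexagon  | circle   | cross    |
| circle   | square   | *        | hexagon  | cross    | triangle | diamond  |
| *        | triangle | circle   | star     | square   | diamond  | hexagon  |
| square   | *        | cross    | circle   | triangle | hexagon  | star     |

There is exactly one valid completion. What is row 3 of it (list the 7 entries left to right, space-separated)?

Row 3, column 3: row 3 has {hexagon, star} and column 3 has {hexagon, cross, circle, square, triangle}, leaving only diamond.
Row 3, column 4: row 3 has {hexagon, star, diamond} and column 4 has {hexagon, star, cross, circle, diamond, square}, leaving only triangle.
Row 3, column 7: row 3 has {hexagon, star, diamond, triangle} and column 7 has {hexagon, star, cross, circle, diamond, triangle}, leaving only square.
Row 3, column 6: row 3 has {hexagon, star, diamond, square, triangle} and column 6 has {hexagon, circle, diamond, triangle}, leaving only cross.
Row 3, column 2: row 3 has {hexagon, star, cross, diamond, square, triangle} and column 2 has {hexagon, star, square, triangle}, leaving only circle.
So row 3 reads: hexagon circle diamond triangle star cross square.

hexagon circle diamond triangle star cross square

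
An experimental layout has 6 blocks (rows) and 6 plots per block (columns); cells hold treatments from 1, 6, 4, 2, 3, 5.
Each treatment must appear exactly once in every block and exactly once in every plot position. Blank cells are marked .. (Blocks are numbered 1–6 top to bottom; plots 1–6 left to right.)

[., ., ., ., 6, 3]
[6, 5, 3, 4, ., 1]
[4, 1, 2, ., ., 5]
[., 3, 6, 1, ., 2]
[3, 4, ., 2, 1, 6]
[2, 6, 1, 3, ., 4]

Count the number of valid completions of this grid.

Block 1, plot 1: eliminating its block and plot leaves {1, 5}.
Block 1, plot 2: eliminating its block and plot leaves {2}.
Block 1, plot 3: eliminating its block and plot leaves {4, 5}.
Block 1, plot 4: eliminating its block and plot leaves {5}.
Block 2, plot 5: eliminating its block and plot leaves {2}.
Block 3, plot 4: eliminating its block and plot leaves {6}.
Block 3, plot 5: eliminating its block and plot leaves {3}.
Block 4, plot 1: eliminating its block and plot leaves {5}.
Block 4, plot 5: eliminating its block and plot leaves {4, 5}.
Block 5, plot 3: eliminating its block and plot leaves {5}.
Block 6, plot 5: eliminating its block and plot leaves {5}.
Only one assignment across all blanks avoids any block or plot repeat, giving 1 completion.

1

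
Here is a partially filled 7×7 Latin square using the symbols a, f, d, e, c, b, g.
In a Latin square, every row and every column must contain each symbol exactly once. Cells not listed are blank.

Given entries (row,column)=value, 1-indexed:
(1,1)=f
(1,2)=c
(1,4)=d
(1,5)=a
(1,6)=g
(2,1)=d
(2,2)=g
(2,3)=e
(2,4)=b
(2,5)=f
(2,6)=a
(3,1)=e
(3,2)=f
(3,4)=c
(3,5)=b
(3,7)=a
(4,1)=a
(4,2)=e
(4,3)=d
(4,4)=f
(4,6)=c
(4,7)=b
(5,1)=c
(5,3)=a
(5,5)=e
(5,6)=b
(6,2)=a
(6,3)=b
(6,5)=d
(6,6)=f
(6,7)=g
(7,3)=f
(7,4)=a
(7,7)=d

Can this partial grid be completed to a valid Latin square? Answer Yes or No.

No

Row 1, column 3: row 1 together with column 3 already contain {a, f, d, e, c, b, g} — every symbol — so nothing can go there. The grid has no valid completion.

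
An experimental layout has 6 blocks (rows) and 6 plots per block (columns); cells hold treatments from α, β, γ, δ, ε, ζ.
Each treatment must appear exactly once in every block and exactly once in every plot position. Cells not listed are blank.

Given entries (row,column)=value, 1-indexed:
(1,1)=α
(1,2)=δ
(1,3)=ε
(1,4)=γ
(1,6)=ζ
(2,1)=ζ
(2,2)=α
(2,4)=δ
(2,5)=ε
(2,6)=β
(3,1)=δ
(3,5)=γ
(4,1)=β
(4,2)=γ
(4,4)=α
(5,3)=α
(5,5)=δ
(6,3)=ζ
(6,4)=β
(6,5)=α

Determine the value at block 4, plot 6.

ε

Block 1, plot 5: block 1 has {α, γ, δ, ε, ζ} and plot 5 has {α, γ, δ, ε}, leaving only β.
Block 2, plot 3: block 2 has {α, β, δ, ε, ζ} and plot 3 has {α, ε, ζ}, leaving only γ.
Block 3, plot 3: block 3 has {γ, δ} and plot 3 has {α, γ, ε, ζ}, leaving only β.
Block 4, plot 3: block 4 has {α, β, γ} and plot 3 has {α, β, γ, ε, ζ}, leaving only δ.
Block 4 already has {α, β, γ, δ} and plot 6 already has {β, ζ}, so block 4, plot 6 must be ε.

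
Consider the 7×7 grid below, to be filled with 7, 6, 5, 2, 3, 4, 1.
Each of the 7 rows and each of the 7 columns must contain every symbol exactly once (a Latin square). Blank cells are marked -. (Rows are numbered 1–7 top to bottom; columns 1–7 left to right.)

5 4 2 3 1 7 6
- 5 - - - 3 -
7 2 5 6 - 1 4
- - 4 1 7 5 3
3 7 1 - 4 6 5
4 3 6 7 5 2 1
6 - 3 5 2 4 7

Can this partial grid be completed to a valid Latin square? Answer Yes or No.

No row or column among the givens repeats a symbol, and propagating forced cells runs into no contradiction.
One valid completion exists (for instance, 5 4 2 3 1 7 6 / 1 5 7 4 6 3 2 / 7 2 5 6 3 1 4 / 2 6 4 1 7 5 3 / 3 7 1 2 4 6 5 / 4 3 6 7 5 2 1 / 6 1 3 5 2 4 7).

Yes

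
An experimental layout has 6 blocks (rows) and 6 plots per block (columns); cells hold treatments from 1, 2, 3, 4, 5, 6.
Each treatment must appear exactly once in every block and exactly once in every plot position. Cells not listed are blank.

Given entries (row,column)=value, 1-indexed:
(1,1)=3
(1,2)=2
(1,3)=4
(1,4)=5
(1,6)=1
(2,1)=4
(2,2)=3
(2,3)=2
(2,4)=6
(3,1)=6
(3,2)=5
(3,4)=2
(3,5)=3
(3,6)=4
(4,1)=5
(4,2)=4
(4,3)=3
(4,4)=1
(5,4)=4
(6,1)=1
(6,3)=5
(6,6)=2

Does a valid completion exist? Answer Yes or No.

No block or plot among the givens repeats a symbol, and propagating forced cells runs into no contradiction.
One valid completion exists (for instance, 3 2 4 5 6 1 / 4 3 2 6 1 5 / 6 5 1 2 3 4 / 5 4 3 1 2 6 / 2 1 6 4 5 3 / 1 6 5 3 4 2).

Yes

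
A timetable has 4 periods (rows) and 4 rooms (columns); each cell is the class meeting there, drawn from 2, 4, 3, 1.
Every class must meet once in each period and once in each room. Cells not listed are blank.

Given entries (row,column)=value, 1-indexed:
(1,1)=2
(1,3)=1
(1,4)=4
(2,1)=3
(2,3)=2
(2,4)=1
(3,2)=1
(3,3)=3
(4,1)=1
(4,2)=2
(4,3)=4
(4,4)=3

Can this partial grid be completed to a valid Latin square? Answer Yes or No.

No period or room among the givens repeats a symbol, and propagating forced cells runs into no contradiction.
One valid completion exists (for instance, 2 3 1 4 / 3 4 2 1 / 4 1 3 2 / 1 2 4 3).

Yes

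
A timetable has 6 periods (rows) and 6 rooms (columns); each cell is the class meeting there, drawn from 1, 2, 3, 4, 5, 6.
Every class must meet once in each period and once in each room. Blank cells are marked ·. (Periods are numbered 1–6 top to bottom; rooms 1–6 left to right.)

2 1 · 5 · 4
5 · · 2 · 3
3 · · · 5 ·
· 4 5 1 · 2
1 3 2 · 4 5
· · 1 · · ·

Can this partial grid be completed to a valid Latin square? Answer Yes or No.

No period or room among the givens repeats a symbol, and propagating forced cells runs into no contradiction.
One valid completion exists (for instance, 2 1 3 5 6 4 / 5 6 4 2 1 3 / 3 2 6 4 5 1 / 6 4 5 1 3 2 / 1 3 2 6 4 5 / 4 5 1 3 2 6).

Yes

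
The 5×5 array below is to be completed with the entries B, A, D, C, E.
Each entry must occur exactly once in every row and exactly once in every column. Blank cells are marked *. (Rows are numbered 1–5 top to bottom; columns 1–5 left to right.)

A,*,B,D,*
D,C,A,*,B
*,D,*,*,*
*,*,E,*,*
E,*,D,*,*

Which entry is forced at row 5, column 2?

Row 1, column 2: row 1 has {B, A, D} and column 2 has {D, C}, leaving only E.
Row 1, column 5: row 1 has {B, A, D, E} and column 5 has {B}, leaving only C.
Row 2, column 4: row 2 has {B, A, D, C} and column 4 has {D}, leaving only E.
Row 3, column 3: row 3 has {D} and column 3 has {B, A, D, E}, leaving only C.
Row 3, column 1: row 3 has {D, C} and column 1 has {A, D, E}, leaving only B.
Row 3, column 4: row 3 has {B, D, C} and column 4 has {D, E}, leaving only A.
Row 3, column 5: row 3 has {B, A, D, C} and column 5 has {B, C}, leaving only E.
Row 4, column 1: row 4 has {E} and column 1 has {B, A, D, E}, leaving only C.
Row 4, column 4: row 4 has {C, E} and column 4 has {A, D, E}, leaving only B.
Row 4, column 2: row 4 has {B, C, E} and column 2 has {D, C, E}, leaving only A.
Row 5 already has {D, E} and column 2 already has {A, D, C, E}, so row 5, column 2 must be B.

B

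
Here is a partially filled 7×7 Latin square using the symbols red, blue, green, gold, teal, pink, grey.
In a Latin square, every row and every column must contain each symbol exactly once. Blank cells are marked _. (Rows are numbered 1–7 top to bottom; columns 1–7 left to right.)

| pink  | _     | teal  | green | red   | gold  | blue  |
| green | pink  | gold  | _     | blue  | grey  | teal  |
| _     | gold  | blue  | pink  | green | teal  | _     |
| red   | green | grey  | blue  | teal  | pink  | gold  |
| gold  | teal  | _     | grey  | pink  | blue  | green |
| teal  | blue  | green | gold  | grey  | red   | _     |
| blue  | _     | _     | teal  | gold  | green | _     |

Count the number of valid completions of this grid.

1

Row 1, column 2: eliminating its row and column leaves {grey}.
Row 2, column 4: eliminating its row and column leaves {red}.
Row 3, column 1: eliminating its row and column leaves {grey}.
Row 3, column 7: eliminating its row and column leaves {red, grey}.
Row 5, column 3: eliminating its row and column leaves {red}.
Row 6, column 7: eliminating its row and column leaves {pink}.
Row 7, column 2: eliminating its row and column leaves {red, grey}.
Row 7, column 3: eliminating its row and column leaves {red, pink}.
Row 7, column 7: eliminating its row and column leaves {red, pink, grey}.
Only one assignment across all blanks avoids any row or column repeat, giving 1 completion.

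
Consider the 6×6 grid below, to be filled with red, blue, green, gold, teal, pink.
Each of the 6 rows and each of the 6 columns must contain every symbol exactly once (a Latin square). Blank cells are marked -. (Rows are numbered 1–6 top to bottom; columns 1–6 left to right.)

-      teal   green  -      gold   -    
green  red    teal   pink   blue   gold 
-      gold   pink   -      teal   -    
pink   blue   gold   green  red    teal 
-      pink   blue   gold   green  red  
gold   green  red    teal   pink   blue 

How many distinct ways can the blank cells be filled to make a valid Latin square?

2

Row 1, column 1: eliminating its row and column leaves {red, blue}.
Row 1, column 4: eliminating its row and column leaves {red, blue}.
Row 1, column 6: eliminating its row and column leaves {pink}.
Row 3, column 1: eliminating its row and column leaves {red, blue}.
Row 3, column 4: eliminating its row and column leaves {red, blue}.
Row 3, column 6: eliminating its row and column leaves {green}.
Row 5, column 1: eliminating its row and column leaves {teal}.
Enumerating the assignments across these blanks that avoid any row or column repeat gives 2 completions.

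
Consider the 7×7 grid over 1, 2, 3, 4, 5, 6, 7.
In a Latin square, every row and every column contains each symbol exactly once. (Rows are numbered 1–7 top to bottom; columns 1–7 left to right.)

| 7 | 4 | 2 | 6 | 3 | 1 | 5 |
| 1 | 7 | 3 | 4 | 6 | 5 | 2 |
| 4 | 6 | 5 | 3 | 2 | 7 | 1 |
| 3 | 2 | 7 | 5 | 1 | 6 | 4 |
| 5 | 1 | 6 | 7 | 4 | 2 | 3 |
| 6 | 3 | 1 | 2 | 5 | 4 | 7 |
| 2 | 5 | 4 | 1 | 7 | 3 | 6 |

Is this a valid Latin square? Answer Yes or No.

Yes

Each row is a permutation of the 7 symbols, and so is each column.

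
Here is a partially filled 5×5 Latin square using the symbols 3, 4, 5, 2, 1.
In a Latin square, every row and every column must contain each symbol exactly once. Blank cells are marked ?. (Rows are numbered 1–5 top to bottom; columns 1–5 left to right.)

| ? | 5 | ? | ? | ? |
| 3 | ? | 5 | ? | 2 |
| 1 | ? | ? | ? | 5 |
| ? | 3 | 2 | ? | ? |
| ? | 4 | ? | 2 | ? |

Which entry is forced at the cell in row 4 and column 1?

Row 2, column 2: row 2 has {3, 5, 2} and column 2 has {3, 4, 5}, leaving only 1.
Row 2, column 4: row 2 has {3, 5, 2, 1} and column 4 has {2}, leaving only 4.
Row 3, column 2: row 3 has {5, 1} and column 2 has {3, 4, 5, 1}, leaving only 2.
Row 3, column 4: row 3 has {5, 2, 1} and column 4 has {4, 2}, leaving only 3.
Row 1, column 4: row 1 has {5} and column 4 has {3, 4, 2}, leaving only 1.
Row 3, column 3: row 3 has {3, 5, 2, 1} and column 3 has {5, 2}, leaving only 4.
Row 1, column 3: row 1 has {5, 1} and column 3 has {4, 5, 2}, leaving only 3.
Row 1, column 5: row 1 has {3, 5, 1} and column 5 has {5, 2}, leaving only 4.
Row 1, column 1: row 1 has {3, 4, 5, 1} and column 1 has {3, 1}, leaving only 2.
Row 4, column 4: row 4 has {3, 2} and column 4 has {3, 4, 2, 1}, leaving only 5.
Row 4 already has {3, 5, 2} and column 1 already has {3, 2, 1}, so row 4, column 1 must be 4.

4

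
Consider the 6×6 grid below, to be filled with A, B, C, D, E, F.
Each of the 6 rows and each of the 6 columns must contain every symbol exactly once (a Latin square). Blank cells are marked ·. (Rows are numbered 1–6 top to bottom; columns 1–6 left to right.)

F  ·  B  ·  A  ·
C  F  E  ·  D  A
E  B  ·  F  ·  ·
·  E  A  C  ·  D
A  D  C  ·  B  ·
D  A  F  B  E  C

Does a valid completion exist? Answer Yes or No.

Row 2, column 4: row 2 together with column 4 already contain {A, B, C, D, E, F} — every symbol — so nothing can go there. The grid has no valid completion.

No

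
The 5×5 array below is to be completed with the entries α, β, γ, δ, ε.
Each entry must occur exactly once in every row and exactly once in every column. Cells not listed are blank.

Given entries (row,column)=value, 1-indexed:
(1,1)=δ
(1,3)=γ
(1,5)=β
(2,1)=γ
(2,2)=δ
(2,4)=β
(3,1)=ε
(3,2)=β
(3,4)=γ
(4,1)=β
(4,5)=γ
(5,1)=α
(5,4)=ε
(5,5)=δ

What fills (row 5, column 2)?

Row 5 already has {α, δ, ε} and column 2 already has {β, δ}, so row 5, column 2 must be γ.

γ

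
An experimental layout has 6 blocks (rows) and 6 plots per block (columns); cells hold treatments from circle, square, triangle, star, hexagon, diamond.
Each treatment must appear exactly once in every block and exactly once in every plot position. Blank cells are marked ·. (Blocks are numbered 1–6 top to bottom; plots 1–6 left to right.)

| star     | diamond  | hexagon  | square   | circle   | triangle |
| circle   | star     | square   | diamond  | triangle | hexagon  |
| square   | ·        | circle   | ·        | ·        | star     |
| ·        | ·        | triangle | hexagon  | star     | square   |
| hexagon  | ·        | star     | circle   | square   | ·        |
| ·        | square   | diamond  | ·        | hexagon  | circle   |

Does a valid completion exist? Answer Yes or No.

No block or plot among the givens repeats a symbol, and propagating forced cells runs into no contradiction.
One valid completion exists (for instance, star diamond hexagon square circle triangle / circle star square diamond triangle hexagon / square hexagon circle triangle diamond star / diamond circle triangle hexagon star square / hexagon triangle star circle square diamond / triangle square diamond star hexagon circle).

Yes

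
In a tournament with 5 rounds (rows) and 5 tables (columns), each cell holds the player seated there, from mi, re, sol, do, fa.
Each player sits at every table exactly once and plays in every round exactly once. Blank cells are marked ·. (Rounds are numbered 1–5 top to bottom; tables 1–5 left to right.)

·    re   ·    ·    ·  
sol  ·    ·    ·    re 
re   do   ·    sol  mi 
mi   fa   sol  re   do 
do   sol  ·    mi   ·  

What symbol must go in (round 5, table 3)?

re

Round 1, table 1: round 1 has {re} and table 1 has {mi, re, sol, do}, leaving only fa.
Round 1, table 4: round 1 has {re, fa} and table 4 has {mi, re, sol}, leaving only do.
Round 1, table 3: round 1 has {re, do, fa} and table 3 has {sol}, leaving only mi.
Round 1, table 5: round 1 has {mi, re, do, fa} and table 5 has {mi, re, do}, leaving only sol.
Round 2, table 2: round 2 has {re, sol} and table 2 has {re, sol, do, fa}, leaving only mi.
Round 2, table 4: round 2 has {mi, re, sol} and table 4 has {mi, re, sol, do}, leaving only fa.
Round 2, table 3: round 2 has {mi, re, sol, fa} and table 3 has {mi, sol}, leaving only do.
Round 3, table 3: round 3 has {mi, re, sol, do} and table 3 has {mi, sol, do}, leaving only fa.
Round 5 already has {mi, sol, do} and table 3 already has {mi, sol, do, fa}, so round 5, table 3 must be re.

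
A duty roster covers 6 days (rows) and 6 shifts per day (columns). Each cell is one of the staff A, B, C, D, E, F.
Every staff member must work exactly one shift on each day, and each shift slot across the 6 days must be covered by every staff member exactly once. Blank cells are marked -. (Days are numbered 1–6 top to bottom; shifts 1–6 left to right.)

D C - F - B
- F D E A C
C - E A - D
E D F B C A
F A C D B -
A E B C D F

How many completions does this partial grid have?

1

Day 1, shift 3: eliminating its day and shift leaves {A}.
Day 1, shift 5: eliminating its day and shift leaves {E}.
Day 2, shift 1: eliminating its day and shift leaves {B}.
Day 3, shift 2: eliminating its day and shift leaves {B}.
Day 3, shift 5: eliminating its day and shift leaves {F}.
Day 5, shift 6: eliminating its day and shift leaves {E}.
Only one assignment across all blanks avoids any day or shift repeat, giving 1 completion.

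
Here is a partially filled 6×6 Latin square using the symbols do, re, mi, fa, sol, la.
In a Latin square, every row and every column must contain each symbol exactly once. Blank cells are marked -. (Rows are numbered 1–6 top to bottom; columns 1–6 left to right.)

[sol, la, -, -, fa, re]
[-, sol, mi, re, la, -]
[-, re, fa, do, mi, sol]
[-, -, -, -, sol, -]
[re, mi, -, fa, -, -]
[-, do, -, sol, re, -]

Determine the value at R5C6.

Row 1, column 3: row 1 has {re, fa, sol, la} and column 3 has {mi, fa}, leaving only do.
Row 1, column 4: row 1 has {do, re, fa, sol, la} and column 4 has {do, re, fa, sol}, leaving only mi.
Row 3, column 1: row 3 has {do, re, mi, fa, sol} and column 1 has {re, sol}, leaving only la.
Row 4, column 2: row 4 has {sol} and column 2 has {do, re, mi, sol, la}, leaving only fa.
Row 4, column 4: row 4 has {fa, sol} and column 4 has {do, re, mi, fa, sol}, leaving only la.
Row 4, column 3: row 4 has {fa, sol, la} and column 3 has {do, mi, fa}, leaving only re.
Row 5, column 5: row 5 has {re, mi, fa} and column 5 has {re, mi, fa, sol, la}, leaving only do.
Row 5 already has {do, re, mi, fa} and column 6 already has {re, sol}, so row 5, column 6 must be la.

la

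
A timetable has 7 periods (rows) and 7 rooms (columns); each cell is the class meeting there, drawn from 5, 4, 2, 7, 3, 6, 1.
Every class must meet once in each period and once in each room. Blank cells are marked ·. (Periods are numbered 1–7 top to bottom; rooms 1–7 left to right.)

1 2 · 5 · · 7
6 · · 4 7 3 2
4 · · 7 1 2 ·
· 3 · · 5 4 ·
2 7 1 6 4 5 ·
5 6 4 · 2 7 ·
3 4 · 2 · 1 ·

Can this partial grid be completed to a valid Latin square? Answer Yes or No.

No

Period 1, room 6: period 1 has {5, 2, 7, 1} and room 6 has {5, 4, 2, 7, 3, 1}, so it must be 6.
Period 1, room 3: period 1 has {5, 2, 7, 6, 1} and room 3 has {4, 1}, so it must be 3.
Now period 1, room 5: period 1 together with room 5 already contain {5, 4, 2, 7, 3, 6, 1} — every symbol — so nothing can go there. The grid has no valid completion.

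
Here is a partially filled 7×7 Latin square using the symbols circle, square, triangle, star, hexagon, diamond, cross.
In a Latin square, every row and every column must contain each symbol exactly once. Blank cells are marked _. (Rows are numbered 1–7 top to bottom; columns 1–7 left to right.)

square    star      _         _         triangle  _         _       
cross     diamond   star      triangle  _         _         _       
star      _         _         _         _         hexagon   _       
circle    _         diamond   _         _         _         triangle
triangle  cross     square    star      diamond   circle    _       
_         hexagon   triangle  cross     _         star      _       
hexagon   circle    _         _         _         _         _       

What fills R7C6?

Row 2, column 6: row 2 has {triangle, star, diamond, cross} and column 6 has {circle, star, hexagon}, leaving only square.
Row 4, column 2: row 4 has {circle, triangle, diamond} and column 2 has {circle, star, hexagon, diamond, cross}, leaving only square.
Row 3, column 2: row 3 has {star, hexagon} and column 2 has {circle, square, star, hexagon, diamond, cross}, leaving only triangle.
Row 4, column 4: row 4 has {circle, square, triangle, diamond} and column 4 has {triangle, star, cross}, leaving only hexagon.
Row 4, column 6: row 4 has {circle, square, triangle, hexagon, diamond} and column 6 has {circle, square, star, hexagon}, leaving only cross.
Row 1, column 6: row 1 has {square, triangle, star} and column 6 has {circle, square, star, hexagon, cross}, leaving only diamond.
Row 7 already has {circle, hexagon} and column 6 already has {circle, square, star, hexagon, diamond, cross}, so row 7, column 6 must be triangle.

triangle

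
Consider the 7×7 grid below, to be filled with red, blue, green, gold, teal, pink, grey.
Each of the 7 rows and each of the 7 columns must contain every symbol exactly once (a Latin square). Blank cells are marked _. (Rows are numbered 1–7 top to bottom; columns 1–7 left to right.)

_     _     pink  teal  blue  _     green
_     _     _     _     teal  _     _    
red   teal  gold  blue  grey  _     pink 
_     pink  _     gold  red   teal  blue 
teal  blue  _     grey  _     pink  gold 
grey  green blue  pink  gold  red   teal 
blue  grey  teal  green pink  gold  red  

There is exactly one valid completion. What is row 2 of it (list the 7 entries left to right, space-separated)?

Row 2, column 4: row 2 has {teal} and column 4 has {blue, green, gold, teal, pink, grey}, leaving only red.
Row 2, column 2: row 2 has {red, teal} and column 2 has {blue, green, teal, pink, grey}, leaving only gold.
Row 2, column 7: row 2 has {red, gold, teal} and column 7 has {red, blue, green, gold, teal, pink}, leaving only grey.
Row 2, column 3: row 2 has {red, gold, teal, grey} and column 3 has {blue, gold, teal, pink}, leaving only green.
Row 2, column 1: row 2 has {red, green, gold, teal, grey} and column 1 has {red, blue, teal, grey}, leaving only pink.
Row 2, column 6: row 2 has {red, green, gold, teal, pink, grey} and column 6 has {red, gold, teal, pink}, leaving only blue.
So row 2 reads: pink gold green red teal blue grey.

pink gold green red teal blue grey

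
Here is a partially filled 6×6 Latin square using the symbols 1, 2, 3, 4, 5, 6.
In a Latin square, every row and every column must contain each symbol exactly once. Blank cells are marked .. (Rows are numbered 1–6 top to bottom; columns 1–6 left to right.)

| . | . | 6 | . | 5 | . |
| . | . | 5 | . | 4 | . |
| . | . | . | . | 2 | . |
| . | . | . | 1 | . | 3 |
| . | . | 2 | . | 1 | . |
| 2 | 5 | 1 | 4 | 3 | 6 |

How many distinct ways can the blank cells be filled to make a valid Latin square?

20

Row 1, column 1: eliminating its row and column leaves {1, 3, 4}.
Row 1, column 2: eliminating its row and column leaves {1, 2, 3, 4}.
Row 1, column 4: eliminating its row and column leaves {2, 3}.
Row 1, column 6: eliminating its row and column leaves {1, 2, 4}.
Row 2, column 1: eliminating its row and column leaves {1, 3, 6}.
Row 2, column 2: eliminating its row and column leaves {1, 2, 3, 6}.
Row 2, column 4: eliminating its row and column leaves {2, 3, 6}.
Row 2, column 6: eliminating its row and column leaves {1, 2}.
Row 3, column 1: eliminating its row and column leaves {1, 3, 4, 5, 6}.
Row 3, column 2: eliminating its row and column leaves {1, 3, 4, 6}.
Row 3, column 3: eliminating its row and column leaves {3, 4}.
Row 3, column 4: eliminating its row and column leaves {3, 5, 6}.
Row 3, column 6: eliminating its row and column leaves {1, 4, 5}.
Row 4, column 1: eliminating its row and column leaves {4, 5, 6}.
Row 4, column 2: eliminating its row and column leaves {2, 4, 6}.
Row 4, column 3: eliminating its row and column leaves {4}.
Row 4, column 5: eliminating its row and column leaves {6}.
Row 5, column 1: eliminating its row and column leaves {3, 4, 5, 6}.
Row 5, column 2: eliminating its row and column leaves {3, 4, 6}.
Row 5, column 4: eliminating its row and column leaves {3, 5, 6}.
Row 5, column 6: eliminating its row and column leaves {4, 5}.
Enumerating the assignments across these blanks that avoid any row or column repeat gives 20 completions.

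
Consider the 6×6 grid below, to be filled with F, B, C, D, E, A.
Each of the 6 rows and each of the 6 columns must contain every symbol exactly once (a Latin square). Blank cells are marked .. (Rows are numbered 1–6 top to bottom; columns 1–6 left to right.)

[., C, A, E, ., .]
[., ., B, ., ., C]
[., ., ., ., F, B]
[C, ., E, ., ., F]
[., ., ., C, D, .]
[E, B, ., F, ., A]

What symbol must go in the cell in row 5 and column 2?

Row 1, column 5: row 1 has {C, E, A} and column 5 has {F, D}, leaving only B.
Row 1, column 6: row 1 has {B, C, E, A} and column 6 has {F, B, C, A}, leaving only D.
Row 1, column 1: row 1 has {B, C, D, E, A} and column 1 has {C, E}, leaving only F.
Row 4, column 5: row 4 has {F, C, E} and column 5 has {F, B, D}, leaving only A.
Row 2, column 5: row 2 has {B, C} and column 5 has {F, B, D, A}, leaving only E.
Row 4, column 2: row 4 has {F, C, E, A} and column 2 has {B, C}, leaving only D.
Row 4, column 4: row 4 has {F, C, D, E, A} and column 4 has {F, C, E}, leaving only B.
Row 5, column 3: row 5 has {C, D} and column 3 has {B, E, A}, leaving only F.
Row 5, column 6: row 5 has {F, C, D} and column 6 has {F, B, C, D, A}, leaving only E.
Row 5 already has {F, C, D, E} and column 2 already has {B, C, D}, so row 5, column 2 must be A.

A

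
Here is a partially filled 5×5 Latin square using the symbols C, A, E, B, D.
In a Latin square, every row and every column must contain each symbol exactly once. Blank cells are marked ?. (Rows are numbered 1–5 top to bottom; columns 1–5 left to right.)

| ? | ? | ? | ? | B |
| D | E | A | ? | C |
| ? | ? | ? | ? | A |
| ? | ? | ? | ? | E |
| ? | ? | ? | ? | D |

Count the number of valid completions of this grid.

Row 1, column 1: eliminating its row and column leaves {C, A, E}.
Row 1, column 2: eliminating its row and column leaves {C, A, D}.
Row 1, column 3: eliminating its row and column leaves {C, E, D}.
Row 1, column 4: eliminating its row and column leaves {C, A, E, D}.
Row 2, column 4: eliminating its row and column leaves {B}.
Row 3, column 1: eliminating its row and column leaves {C, E, B}.
Row 3, column 2: eliminating its row and column leaves {C, B, D}.
Row 3, column 3: eliminating its row and column leaves {C, E, B, D}.
Row 3, column 4: eliminating its row and column leaves {C, E, B, D}.
Row 4, column 1: eliminating its row and column leaves {C, A, B}.
Row 4, column 2: eliminating its row and column leaves {C, A, B, D}.
Row 4, column 3: eliminating its row and column leaves {C, B, D}.
Row 4, column 4: eliminating its row and column leaves {C, A, B, D}.
Row 5, column 1: eliminating its row and column leaves {C, A, E, B}.
Row 5, column 2: eliminating its row and column leaves {C, A, B}.
Row 5, column 3: eliminating its row and column leaves {C, E, B}.
Row 5, column 4: eliminating its row and column leaves {C, A, E, B}.
Enumerating the assignments across these blanks that avoid any row or column repeat gives 56 completions.

56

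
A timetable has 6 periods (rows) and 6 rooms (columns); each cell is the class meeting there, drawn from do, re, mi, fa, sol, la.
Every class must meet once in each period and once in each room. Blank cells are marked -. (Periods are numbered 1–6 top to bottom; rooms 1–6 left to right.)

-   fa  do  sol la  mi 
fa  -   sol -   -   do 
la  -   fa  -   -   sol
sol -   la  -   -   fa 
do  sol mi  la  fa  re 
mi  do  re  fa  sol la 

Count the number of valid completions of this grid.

Period 1, room 1: eliminating its period and room leaves {re}.
Period 2, room 2: eliminating its period and room leaves {re, mi, la}.
Period 2, room 4: eliminating its period and room leaves {re, mi}.
Period 2, room 5: eliminating its period and room leaves {re, mi}.
Period 3, room 2: eliminating its period and room leaves {re, mi}.
Period 3, room 4: eliminating its period and room leaves {do, re, mi}.
Period 3, room 5: eliminating its period and room leaves {do, re, mi}.
Period 4, room 2: eliminating its period and room leaves {re, mi}.
Period 4, room 4: eliminating its period and room leaves {do, re, mi}.
Period 4, room 5: eliminating its period and room leaves {do, re, mi}.
Enumerating the assignments across these blanks that avoid any period or room repeat gives 4 completions.

4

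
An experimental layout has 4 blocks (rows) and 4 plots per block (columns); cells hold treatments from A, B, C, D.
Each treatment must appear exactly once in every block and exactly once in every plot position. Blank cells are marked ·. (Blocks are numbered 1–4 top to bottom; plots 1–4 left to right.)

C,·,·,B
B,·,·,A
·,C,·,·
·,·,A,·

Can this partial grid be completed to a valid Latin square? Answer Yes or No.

Yes

No block or plot among the givens repeats a symbol, and propagating forced cells runs into no contradiction.
One valid completion exists (for instance, C A D B / B D C A / A C B D / D B A C).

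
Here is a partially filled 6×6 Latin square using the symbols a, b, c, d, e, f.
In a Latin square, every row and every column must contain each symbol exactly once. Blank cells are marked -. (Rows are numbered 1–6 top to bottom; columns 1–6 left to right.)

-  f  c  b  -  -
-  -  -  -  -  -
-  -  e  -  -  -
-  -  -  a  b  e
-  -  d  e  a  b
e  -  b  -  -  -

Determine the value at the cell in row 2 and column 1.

Row 4, column 3: row 4 has {a, b, e} and column 3 has {b, c, d, e}, leaving only f.
Row 2, column 3: row 2 has {} and column 3 has {b, c, d, e, f}, leaving only a.
Row 5, column 2: row 5 has {a, b, d, e} and column 2 has {f}, leaving only c.
Row 4, column 2: row 4 has {a, b, e, f} and column 2 has {c, f}, leaving only d.
Row 4, column 1: row 4 has {a, b, d, e, f} and column 1 has {e}, leaving only c.
Row 5, column 1: row 5 has {a, b, c, d, e} and column 1 has {c, e}, leaving only f.
Row 6, column 2: row 6 has {b, e} and column 2 has {c, d, f}, leaving only a.
Row 3, column 2: row 3 has {e} and column 2 has {a, c, d, f}, leaving only b.
Row 2, column 2: row 2 has {a} and column 2 has {a, b, c, d, f}, leaving only e.
Row 2, column 1 is narrowed to {b, d}.
If it were d, then row 3, column 1 would be left with no valid symbol.
So row 2, column 1 must be b.

b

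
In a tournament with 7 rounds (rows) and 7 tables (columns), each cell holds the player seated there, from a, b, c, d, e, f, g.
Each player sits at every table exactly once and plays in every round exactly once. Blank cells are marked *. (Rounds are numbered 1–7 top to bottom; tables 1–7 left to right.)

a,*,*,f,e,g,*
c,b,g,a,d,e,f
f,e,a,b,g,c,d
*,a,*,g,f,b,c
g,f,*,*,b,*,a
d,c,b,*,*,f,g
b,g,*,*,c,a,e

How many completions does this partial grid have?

1

Round 1, table 2: eliminating its round and table leaves {d}.
Round 1, table 3: eliminating its round and table leaves {c, d}.
Round 1, table 7: eliminating its round and table leaves {b}.
Round 4, table 1: eliminating its round and table leaves {e}.
Round 4, table 3: eliminating its round and table leaves {d, e}.
Round 5, table 3: eliminating its round and table leaves {c, d, e}.
Round 5, table 4: eliminating its round and table leaves {c, d, e}.
Round 5, table 6: eliminating its round and table leaves {d}.
Round 6, table 4: eliminating its round and table leaves {e}.
Round 6, table 5: eliminating its round and table leaves {a}.
Round 7, table 3: eliminating its round and table leaves {d, f}.
Round 7, table 4: eliminating its round and table leaves {d}.
Only one assignment across all blanks avoids any round or table repeat, giving 1 completion.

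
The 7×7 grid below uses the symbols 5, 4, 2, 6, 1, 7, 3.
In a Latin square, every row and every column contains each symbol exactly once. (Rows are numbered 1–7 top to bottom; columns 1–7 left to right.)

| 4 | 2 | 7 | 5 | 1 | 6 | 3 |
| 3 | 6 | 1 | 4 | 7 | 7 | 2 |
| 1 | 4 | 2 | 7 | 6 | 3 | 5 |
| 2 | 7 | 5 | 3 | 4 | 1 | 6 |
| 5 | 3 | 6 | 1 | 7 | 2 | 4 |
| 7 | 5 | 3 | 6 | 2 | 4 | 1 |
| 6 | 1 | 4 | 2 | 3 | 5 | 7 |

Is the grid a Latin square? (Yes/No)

No

Row 2 contains 7 twice (at columns 5 and 6), so it is not a permutation.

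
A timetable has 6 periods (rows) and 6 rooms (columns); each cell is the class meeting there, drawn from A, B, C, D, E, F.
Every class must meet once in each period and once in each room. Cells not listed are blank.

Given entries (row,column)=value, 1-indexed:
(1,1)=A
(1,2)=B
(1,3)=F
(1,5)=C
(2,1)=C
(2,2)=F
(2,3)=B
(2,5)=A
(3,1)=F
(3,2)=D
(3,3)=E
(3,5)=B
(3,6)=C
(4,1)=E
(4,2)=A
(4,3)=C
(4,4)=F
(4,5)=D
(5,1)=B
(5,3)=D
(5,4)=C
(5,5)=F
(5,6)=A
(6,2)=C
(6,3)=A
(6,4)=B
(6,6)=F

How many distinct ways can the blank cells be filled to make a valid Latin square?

2

Period 1, room 4: eliminating its period and room leaves {D, E}.
Period 1, room 6: eliminating its period and room leaves {D, E}.
Period 2, room 4: eliminating its period and room leaves {D, E}.
Period 2, room 6: eliminating its period and room leaves {D, E}.
Period 3, room 4: eliminating its period and room leaves {A}.
Period 4, room 6: eliminating its period and room leaves {B}.
Period 5, room 2: eliminating its period and room leaves {E}.
Period 6, room 1: eliminating its period and room leaves {D}.
Period 6, room 5: eliminating its period and room leaves {E}.
Enumerating the assignments across these blanks that avoid any period or room repeat gives 2 completions.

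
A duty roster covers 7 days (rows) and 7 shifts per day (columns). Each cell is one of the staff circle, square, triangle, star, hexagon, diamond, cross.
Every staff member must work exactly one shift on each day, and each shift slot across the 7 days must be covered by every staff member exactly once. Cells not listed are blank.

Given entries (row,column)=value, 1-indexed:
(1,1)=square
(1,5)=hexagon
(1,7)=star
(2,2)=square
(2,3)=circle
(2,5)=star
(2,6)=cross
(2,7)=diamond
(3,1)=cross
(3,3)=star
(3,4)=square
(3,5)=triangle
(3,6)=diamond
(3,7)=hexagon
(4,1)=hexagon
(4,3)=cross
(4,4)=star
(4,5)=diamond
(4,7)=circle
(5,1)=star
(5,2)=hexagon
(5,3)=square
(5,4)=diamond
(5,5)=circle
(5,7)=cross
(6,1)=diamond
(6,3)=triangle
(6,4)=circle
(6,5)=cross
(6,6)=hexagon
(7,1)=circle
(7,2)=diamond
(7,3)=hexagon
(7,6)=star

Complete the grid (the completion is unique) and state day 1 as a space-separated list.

Day 1, shift 3: day 1 has {square, star, hexagon} and shift 3 has {circle, square, triangle, star, hexagon, cross}, leaving only diamond.
Day 2, shift 1: day 2 has {circle, square, star, diamond, cross} and shift 1 has {circle, square, star, hexagon, diamond, cross}, leaving only triangle.
Day 2, shift 4: day 2 has {circle, square, triangle, star, diamond, cross} and shift 4 has {circle, square, star, diamond}, leaving only hexagon.
Day 3, shift 2: day 3 has {square, triangle, star, hexagon, diamond, cross} and shift 2 has {square, hexagon, diamond}, leaving only circle.
Day 4, shift 2: day 4 has {circle, star, hexagon, diamond, cross} and shift 2 has {circle, square, hexagon, diamond}, leaving only triangle.
Day 1, shift 2: day 1 has {square, star, hexagon, diamond} and shift 2 has {circle, square, triangle, hexagon, diamond}, leaving only cross.
Day 1, shift 4: day 1 has {square, star, hexagon, diamond, cross} and shift 4 has {circle, square, star, hexagon, diamond}, leaving only triangle.
Day 1, shift 6: day 1 has {square, triangle, star, hexagon, diamond, cross} and shift 6 has {star, hexagon, diamond, cross}, leaving only circle.
So day 1 reads: square cross diamond triangle hexagon circle star.

square cross diamond triangle hexagon circle star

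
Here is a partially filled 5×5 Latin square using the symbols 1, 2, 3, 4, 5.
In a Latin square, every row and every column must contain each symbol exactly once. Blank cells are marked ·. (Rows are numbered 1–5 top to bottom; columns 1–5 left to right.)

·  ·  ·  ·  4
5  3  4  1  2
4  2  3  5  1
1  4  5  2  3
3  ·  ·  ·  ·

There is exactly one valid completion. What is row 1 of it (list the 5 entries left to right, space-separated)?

Row 1, column 1: row 1 has {4} and column 1 has {1, 3, 4, 5}, leaving only 2.
Row 1, column 3: row 1 has {2, 4} and column 3 has {3, 4, 5}, leaving only 1.
Row 1, column 2: row 1 has {1, 2, 4} and column 2 has {2, 3, 4}, leaving only 5.
Row 1, column 4: row 1 has {1, 2, 4, 5} and column 4 has {1, 2, 5}, leaving only 3.
So row 1 reads: 2 5 1 3 4.

2 5 1 3 4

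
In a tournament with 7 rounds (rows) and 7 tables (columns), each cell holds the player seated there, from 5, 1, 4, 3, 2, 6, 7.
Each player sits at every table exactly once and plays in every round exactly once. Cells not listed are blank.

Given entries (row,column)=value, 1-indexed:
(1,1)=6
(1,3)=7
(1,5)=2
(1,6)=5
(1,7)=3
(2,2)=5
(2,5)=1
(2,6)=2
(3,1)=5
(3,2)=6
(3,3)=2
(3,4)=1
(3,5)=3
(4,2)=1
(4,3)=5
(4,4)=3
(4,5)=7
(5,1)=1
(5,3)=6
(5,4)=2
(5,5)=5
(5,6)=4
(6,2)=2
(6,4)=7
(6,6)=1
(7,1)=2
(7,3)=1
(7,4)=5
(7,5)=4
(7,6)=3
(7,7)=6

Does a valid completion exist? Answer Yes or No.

No

Round 1, table 2: round 1 has {5, 3, 2, 6, 7} and table 2 has {5, 1, 2, 6}, so it must be 4.
Now round 1, table 4: round 1 together with table 4 already contain {5, 1, 4, 3, 2, 6, 7} — every symbol — so nothing can go there. The grid has no valid completion.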